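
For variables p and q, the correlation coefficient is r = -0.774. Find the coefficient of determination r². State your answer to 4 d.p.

0.5991

r² = (-0.774)² = 0.5991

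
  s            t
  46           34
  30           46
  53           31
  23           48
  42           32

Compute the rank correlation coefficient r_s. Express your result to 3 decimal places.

-0.900

Rank s: 4, 2, 5, 1, 3
Rank t: 3, 4, 1, 5, 2
d = rank(s) − rank(t): 1, -2, 4, -4, 1; Σd² = 38
ρ = 1 − 6Σd² / [n(n²−1)] = 1 − 6×38 / (5×24) = 1 − 228/120 ≈ -0.900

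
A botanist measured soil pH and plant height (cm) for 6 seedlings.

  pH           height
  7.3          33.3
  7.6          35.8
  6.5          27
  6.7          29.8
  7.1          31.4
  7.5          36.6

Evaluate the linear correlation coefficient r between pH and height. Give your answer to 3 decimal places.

0.975

n = 6, Σx = 42.7, Σy = 193.9, Σx² = 304.85, Σy² = 6333.09, Σxy = 1387.77
nΣxy − ΣxΣy = 8326.62 − 8279.53 = 47.09
nΣx² − (Σx)² = 1829.1 − 1823.29 = 5.81; nΣy² − (Σy)² = 37998.54 − 37597.21 = 401.33
r = 47.09 / √(5.81 × 401.33) = 47.09 / 48.2880 ≈ 0.975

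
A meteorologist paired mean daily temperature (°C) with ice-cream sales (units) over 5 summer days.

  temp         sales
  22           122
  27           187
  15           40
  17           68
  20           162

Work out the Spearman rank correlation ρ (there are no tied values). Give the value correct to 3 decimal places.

Rank temp: 4, 5, 1, 2, 3
Rank sales: 3, 5, 1, 2, 4
d = rank(temp) − rank(sales): 1, 0, 0, 0, -1; Σd² = 2
ρ = 1 − 6Σd² / [n(n²−1)] = 1 − 6×2 / (5×24) = 1 − 12/120 ≈ 0.900

0.900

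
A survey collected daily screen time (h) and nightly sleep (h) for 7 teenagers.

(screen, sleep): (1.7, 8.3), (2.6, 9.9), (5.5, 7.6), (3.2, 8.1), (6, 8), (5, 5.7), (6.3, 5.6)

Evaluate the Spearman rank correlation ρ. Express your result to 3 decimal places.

-0.821

Rank screen: 1, 2, 5, 3, 6, 4, 7
Rank sleep: 6, 7, 3, 5, 4, 2, 1
d = rank(screen) − rank(sleep): -5, -5, 2, -2, 2, 2, 6; Σd² = 102
ρ = 1 − 6Σd² / [n(n²−1)] = 1 − 6×102 / (7×48) = 1 − 612/336 ≈ -0.821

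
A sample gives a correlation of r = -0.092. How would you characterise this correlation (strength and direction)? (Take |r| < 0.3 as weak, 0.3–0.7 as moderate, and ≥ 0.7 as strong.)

r = -0.092 < 0 so the relationship is negative.
|r| = 0.092, which falls in the weak range.

weak negative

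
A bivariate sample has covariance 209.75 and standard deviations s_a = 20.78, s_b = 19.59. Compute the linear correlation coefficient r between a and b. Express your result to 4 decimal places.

0.5153

r = Cov(a,b) / (s_a · s_b) = 209.75 / (20.78 × 19.59)
  = 209.75 / 407.0802 ≈ 0.5153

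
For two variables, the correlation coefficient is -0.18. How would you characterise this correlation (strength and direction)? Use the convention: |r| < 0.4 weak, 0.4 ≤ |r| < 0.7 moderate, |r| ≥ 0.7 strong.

weak negative

r = -0.18 < 0 so the relationship is negative.
|r| = 0.18, which falls in the weak range.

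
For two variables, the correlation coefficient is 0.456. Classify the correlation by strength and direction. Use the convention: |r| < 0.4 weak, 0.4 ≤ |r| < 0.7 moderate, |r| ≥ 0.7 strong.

moderate positive

r = 0.456 > 0 so the relationship is positive.
|r| = 0.456, which falls in the moderate range.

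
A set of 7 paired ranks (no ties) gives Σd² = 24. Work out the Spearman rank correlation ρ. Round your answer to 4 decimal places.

0.5714

ρ = 1 − 6Σd² / [n(n²−1)] = 1 − 6×24 / (7×48)
  = 1 − 144/336 = 1 − 0.42857 ≈ 0.5714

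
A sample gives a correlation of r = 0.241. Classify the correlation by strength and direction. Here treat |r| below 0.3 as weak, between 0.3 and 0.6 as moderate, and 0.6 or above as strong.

r = 0.241 > 0 so the relationship is positive.
|r| = 0.241, which falls in the weak range.

weak positive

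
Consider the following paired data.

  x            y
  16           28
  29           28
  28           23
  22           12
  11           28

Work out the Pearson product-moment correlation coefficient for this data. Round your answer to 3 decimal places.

n = 5, Σx = 106, Σy = 119, Σx² = 2486, Σy² = 3025, Σxy = 2476
nΣxy − ΣxΣy = 12380 − 12614 = -234
nΣx² − (Σx)² = 12430 − 11236 = 1194; nΣy² − (Σy)² = 15125 − 14161 = 964
r = -234 / √(1194 × 964) = -234 / 1072.8541 ≈ -0.218

-0.218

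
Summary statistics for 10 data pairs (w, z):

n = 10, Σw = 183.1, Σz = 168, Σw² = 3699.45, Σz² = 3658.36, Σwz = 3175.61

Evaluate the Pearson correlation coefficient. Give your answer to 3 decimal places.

0.185

r = (nΣwz − ΣwΣz) / √[(nΣw² − (Σw)²)(nΣz² − (Σz)²)]
Numerator: 10×3175.61 − 183.1×168 = 995.3
Denominator: √[(36994.5 − 33525.61)(36583.6 − 28224)] = √[3468.89 × 8359.6] = 5385.0286
r = 995.3 / 5385.0286 ≈ 0.185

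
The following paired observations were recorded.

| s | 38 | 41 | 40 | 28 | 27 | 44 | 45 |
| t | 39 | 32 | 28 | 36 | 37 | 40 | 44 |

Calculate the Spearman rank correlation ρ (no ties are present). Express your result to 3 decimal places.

0.429

Rank s: 3, 5, 4, 2, 1, 6, 7
Rank t: 5, 2, 1, 3, 4, 6, 7
d = rank(s) − rank(t): -2, 3, 3, -1, -3, 0, 0; Σd² = 32
ρ = 1 − 6Σd² / [n(n²−1)] = 1 − 6×32 / (7×48) = 1 − 192/336 ≈ 0.429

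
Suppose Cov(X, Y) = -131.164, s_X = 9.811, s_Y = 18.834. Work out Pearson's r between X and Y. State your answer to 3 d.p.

r = Cov(X,Y) / (s_X · s_Y) = -131.164 / (9.811 × 18.834)
  = -131.164 / 184.7804 ≈ -0.710

-0.710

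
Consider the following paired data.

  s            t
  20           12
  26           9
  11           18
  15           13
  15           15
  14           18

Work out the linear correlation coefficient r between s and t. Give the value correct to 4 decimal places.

-0.9166

n = 6, Σs = 101, Σt = 85, Σs² = 1843, Σt² = 1267, Σst = 1344
nΣst − ΣsΣt = 8064 − 8585 = -521
nΣs² − (Σs)² = 11058 − 10201 = 857; nΣt² − (Σt)² = 7602 − 7225 = 377
r = -521 / √(857 × 377) = -521 / 568.4092 ≈ -0.9166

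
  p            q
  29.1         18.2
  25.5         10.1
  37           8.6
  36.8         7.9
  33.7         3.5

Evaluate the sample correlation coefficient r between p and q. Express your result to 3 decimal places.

n = 5, Σp = 162.1, Σq = 48.3, Σp² = 5355.99, Σq² = 581.87, Σpq = 1514.04
nΣpq − ΣpΣq = 7570.2 − 7829.43 = -259.23
nΣp² − (Σp)² = 26779.95 − 26276.41 = 503.54; nΣq² − (Σq)² = 2909.35 − 2332.89 = 576.46
r = -259.23 / √(503.54 × 576.46) = -259.23 / 538.7677 ≈ -0.481

-0.481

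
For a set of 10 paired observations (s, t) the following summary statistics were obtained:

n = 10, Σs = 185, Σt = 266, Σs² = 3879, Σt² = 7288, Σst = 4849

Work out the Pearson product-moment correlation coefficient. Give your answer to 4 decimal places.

r = (nΣst − ΣsΣt) / √[(nΣs² − (Σs)²)(nΣt² − (Σt)²)]
Numerator: 10×4849 − 185×266 = -720
Denominator: √[(38790 − 34225)(72880 − 70756)] = √[4565 × 2124] = 3113.8497
r = -720 / 3113.8497 ≈ -0.2312

-0.2312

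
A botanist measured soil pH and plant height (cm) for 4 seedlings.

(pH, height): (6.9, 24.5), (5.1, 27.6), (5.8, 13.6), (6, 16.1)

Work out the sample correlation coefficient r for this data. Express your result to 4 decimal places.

-0.0957

n = 4, Σx = 23.8, Σy = 81.8, Σx² = 143.26, Σy² = 1806.18, Σxy = 485.29
nΣxy − ΣxΣy = 1941.16 − 1946.84 = -5.68
nΣx² − (Σx)² = 573.04 − 566.44 = 6.6; nΣy² − (Σy)² = 7224.72 − 6691.24 = 533.48
r = -5.68 / √(6.6 × 533.48) = -5.68 / 59.3377 ≈ -0.0957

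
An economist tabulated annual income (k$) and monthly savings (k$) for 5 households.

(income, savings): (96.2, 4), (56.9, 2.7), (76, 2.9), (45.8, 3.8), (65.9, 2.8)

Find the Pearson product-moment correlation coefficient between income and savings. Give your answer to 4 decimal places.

0.2809

n = 5, Σx = 340.8, Σy = 16.2, Σx² = 24708.5, Σy² = 53.98, Σxy = 1117.39
nΣxy − ΣxΣy = 5586.95 − 5520.96 = 65.99
nΣx² − (Σx)² = 123542.5 − 116144.64 = 7397.86; nΣy² − (Σy)² = 269.9 − 262.44 = 7.46
r = 65.99 / √(7397.86 × 7.46) = 65.99 / 234.9213 ≈ 0.2809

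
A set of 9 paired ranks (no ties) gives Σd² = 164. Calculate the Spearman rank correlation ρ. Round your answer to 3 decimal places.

-0.367

ρ = 1 − 6Σd² / [n(n²−1)] = 1 − 6×164 / (9×80)
  = 1 − 984/720 = 1 − 1.3667 ≈ -0.367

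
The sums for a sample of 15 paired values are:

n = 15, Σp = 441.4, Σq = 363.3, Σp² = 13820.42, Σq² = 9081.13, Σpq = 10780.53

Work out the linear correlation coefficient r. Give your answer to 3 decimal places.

0.185

r = (nΣpq − ΣpΣq) / √[(nΣp² − (Σp)²)(nΣq² − (Σq)²)]
Numerator: 15×10780.53 − 441.4×363.3 = 1347.33
Denominator: √[(207306.3 − 194833.96)(136216.95 − 131986.89)] = √[12472.34 × 4230.06] = 7263.5216
r = 1347.33 / 7263.5216 ≈ 0.185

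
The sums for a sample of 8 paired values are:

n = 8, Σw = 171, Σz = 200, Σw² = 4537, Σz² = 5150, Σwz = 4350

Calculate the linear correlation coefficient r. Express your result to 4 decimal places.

r = (nΣwz − ΣwΣz) / √[(nΣw² − (Σw)²)(nΣz² − (Σz)²)]
Numerator: 8×4350 − 171×200 = 600
Denominator: √[(36296 − 29241)(41200 − 40000)] = √[7055 × 1200] = 2909.6392
r = 600 / 2909.6392 ≈ 0.2062

0.2062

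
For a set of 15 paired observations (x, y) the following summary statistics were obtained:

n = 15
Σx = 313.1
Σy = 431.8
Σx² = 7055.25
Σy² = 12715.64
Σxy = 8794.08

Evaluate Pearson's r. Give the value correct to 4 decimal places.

-0.5685

r = (nΣxy − ΣxΣy) / √[(nΣx² − (Σx)²)(nΣy² − (Σy)²)]
Numerator: 15×8794.08 − 313.1×431.8 = -3285.38
Denominator: √[(105828.75 − 98031.61)(190734.6 − 186451.24)] = √[7797.14 × 4283.36] = 5779.0966
r = -3285.38 / 5779.0966 ≈ -0.5685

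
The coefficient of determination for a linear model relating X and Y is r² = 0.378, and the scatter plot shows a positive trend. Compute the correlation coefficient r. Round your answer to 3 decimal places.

|r| = √0.378 = 0.615
The association is positive, so r = 0.615.

0.615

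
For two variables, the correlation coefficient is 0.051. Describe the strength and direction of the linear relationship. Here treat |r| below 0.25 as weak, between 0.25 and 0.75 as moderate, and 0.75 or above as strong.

r = 0.051 > 0 so the relationship is positive.
|r| = 0.051, which falls in the weak range.

weak positive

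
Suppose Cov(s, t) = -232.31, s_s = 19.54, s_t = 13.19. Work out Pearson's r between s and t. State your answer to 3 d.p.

-0.901

r = Cov(s,t) / (s_s · s_t) = -232.31 / (19.54 × 13.19)
  = -232.31 / 257.7326 ≈ -0.901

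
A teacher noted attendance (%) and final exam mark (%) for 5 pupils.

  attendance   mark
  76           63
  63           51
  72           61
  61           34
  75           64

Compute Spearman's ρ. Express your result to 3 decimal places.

0.900

Rank attendance: 5, 2, 3, 1, 4
Rank mark: 4, 2, 3, 1, 5
d = rank(attendance) − rank(mark): 1, 0, 0, 0, -1; Σd² = 2
ρ = 1 − 6Σd² / [n(n²−1)] = 1 − 6×2 / (5×24) = 1 − 12/120 ≈ 0.900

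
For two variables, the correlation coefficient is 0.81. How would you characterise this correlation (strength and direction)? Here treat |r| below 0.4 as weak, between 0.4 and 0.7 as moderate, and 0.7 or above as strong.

r = 0.81 > 0 so the relationship is positive.
|r| = 0.81, which falls in the strong range.

strong positive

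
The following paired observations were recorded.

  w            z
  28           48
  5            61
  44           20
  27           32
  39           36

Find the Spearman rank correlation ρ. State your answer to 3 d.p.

-0.700

Rank w: 3, 1, 5, 2, 4
Rank z: 4, 5, 1, 2, 3
d = rank(w) − rank(z): -1, -4, 4, 0, 1; Σd² = 34
ρ = 1 − 6Σd² / [n(n²−1)] = 1 − 6×34 / (5×24) = 1 − 204/120 ≈ -0.700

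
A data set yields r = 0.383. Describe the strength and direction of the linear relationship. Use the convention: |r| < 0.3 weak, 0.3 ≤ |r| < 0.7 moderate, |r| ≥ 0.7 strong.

moderate positive

r = 0.383 > 0 so the relationship is positive.
|r| = 0.383, which falls in the moderate range.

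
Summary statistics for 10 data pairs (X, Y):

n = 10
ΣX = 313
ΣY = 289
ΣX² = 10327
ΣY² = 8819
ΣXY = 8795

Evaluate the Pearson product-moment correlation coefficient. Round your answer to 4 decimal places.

r = (nΣXY − ΣXΣY) / √[(nΣX² − (ΣX)²)(nΣY² − (ΣY)²)]
Numerator: 10×8795 − 313×289 = -2507
Denominator: √[(103270 − 97969)(88190 − 83521)] = √[5301 × 4669] = 4974.9743
r = -2507 / 4974.9743 ≈ -0.5039

-0.5039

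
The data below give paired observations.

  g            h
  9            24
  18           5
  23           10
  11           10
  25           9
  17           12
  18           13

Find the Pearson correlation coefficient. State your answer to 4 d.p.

-0.6100

n = 7, Σg = 121, Σh = 83, Σg² = 2293, Σh² = 1195, Σgh = 1309
nΣgh − ΣgΣh = 9163 − 10043 = -880
nΣg² − (Σg)² = 16051 − 14641 = 1410; nΣh² − (Σh)² = 8365 − 6889 = 1476
r = -880 / √(1410 × 1476) = -880 / 1442.6226 ≈ -0.6100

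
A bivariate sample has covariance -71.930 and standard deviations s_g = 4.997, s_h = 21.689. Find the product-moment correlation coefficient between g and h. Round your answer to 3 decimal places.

-0.664

r = Cov(g,h) / (s_g · s_h) = -71.930 / (4.997 × 21.689)
  = -71.930 / 108.3799 ≈ -0.664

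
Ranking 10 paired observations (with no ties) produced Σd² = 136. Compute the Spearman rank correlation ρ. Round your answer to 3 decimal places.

0.176

ρ = 1 − 6Σd² / [n(n²−1)] = 1 − 6×136 / (10×99)
  = 1 − 816/990 = 1 − 0.8242 ≈ 0.176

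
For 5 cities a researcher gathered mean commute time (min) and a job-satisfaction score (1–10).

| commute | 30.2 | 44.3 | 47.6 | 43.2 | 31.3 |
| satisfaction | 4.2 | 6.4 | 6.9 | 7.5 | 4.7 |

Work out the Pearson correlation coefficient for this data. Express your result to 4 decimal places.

n = 5, Σx = 196.6, Σy = 29.7, Σx² = 7986.22, Σy² = 184.55, Σxy = 1209.91
nΣxy − ΣxΣy = 6049.55 − 5839.02 = 210.53
nΣx² − (Σx)² = 39931.1 − 38651.56 = 1279.54; nΣy² − (Σy)² = 922.75 − 882.09 = 40.66
r = 210.53 / √(1279.54 × 40.66) = 210.53 / 228.0923 ≈ 0.9230

0.9230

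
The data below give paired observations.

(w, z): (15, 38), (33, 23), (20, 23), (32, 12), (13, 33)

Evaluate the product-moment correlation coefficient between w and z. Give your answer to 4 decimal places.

-0.8268

n = 5, Σw = 113, Σz = 129, Σw² = 2907, Σz² = 3735, Σwz = 2602
nΣwz − ΣwΣz = 13010 − 14577 = -1567
nΣw² − (Σw)² = 14535 − 12769 = 1766; nΣz² − (Σz)² = 18675 − 16641 = 2034
r = -1567 / √(1766 × 2034) = -1567 / 1895.2688 ≈ -0.8268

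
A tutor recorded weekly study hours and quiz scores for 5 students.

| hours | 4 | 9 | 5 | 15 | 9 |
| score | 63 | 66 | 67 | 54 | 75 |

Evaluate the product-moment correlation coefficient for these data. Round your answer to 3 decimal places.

-0.487

n = 5, Σx = 42, Σy = 325, Σx² = 428, Σy² = 21355, Σxy = 2666
nΣxy − ΣxΣy = 13330 − 13650 = -320
nΣx² − (Σx)² = 2140 − 1764 = 376; nΣy² − (Σy)² = 106775 − 105625 = 1150
r = -320 / √(376 × 1150) = -320 / 657.5713 ≈ -0.487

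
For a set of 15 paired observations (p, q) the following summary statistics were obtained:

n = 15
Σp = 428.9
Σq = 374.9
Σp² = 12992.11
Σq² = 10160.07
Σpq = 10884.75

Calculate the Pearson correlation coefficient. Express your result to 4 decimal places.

r = (nΣpq − ΣpΣq) / √[(nΣp² − (Σp)²)(nΣq² − (Σq)²)]
Numerator: 15×10884.75 − 428.9×374.9 = 2476.64
Denominator: √[(194881.65 − 183955.21)(152401.05 − 140550.01)] = √[10926.44 × 11851.04] = 11379.3531
r = 2476.64 / 11379.3531 ≈ 0.2176

0.2176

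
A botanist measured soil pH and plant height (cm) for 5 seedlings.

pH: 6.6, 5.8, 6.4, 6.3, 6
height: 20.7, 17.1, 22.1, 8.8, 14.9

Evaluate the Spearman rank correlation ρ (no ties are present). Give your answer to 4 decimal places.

0.5000

Rank pH: 5, 1, 4, 3, 2
Rank height: 4, 3, 5, 1, 2
d = rank(pH) − rank(height): 1, -2, -1, 2, 0; Σd² = 10
ρ = 1 − 6Σd² / [n(n²−1)] = 1 − 6×10 / (5×24) = 1 − 60/120 ≈ 0.5000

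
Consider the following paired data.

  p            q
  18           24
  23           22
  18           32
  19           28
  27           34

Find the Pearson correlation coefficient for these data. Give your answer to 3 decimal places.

0.299

n = 5, Σp = 105, Σq = 140, Σp² = 2267, Σq² = 4024, Σpq = 2964
nΣpq − ΣpΣq = 14820 − 14700 = 120
nΣp² − (Σp)² = 11335 − 11025 = 310; nΣq² − (Σq)² = 20120 − 19600 = 520
r = 120 / √(310 × 520) = 120 / 401.4972 ≈ 0.299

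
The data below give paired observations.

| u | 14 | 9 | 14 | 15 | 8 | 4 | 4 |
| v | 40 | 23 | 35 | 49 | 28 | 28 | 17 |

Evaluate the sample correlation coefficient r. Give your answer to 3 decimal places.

0.848

n = 7, Σu = 68, Σv = 220, Σu² = 794, Σv² = 7612, Σuv = 2396
nΣuv − ΣuΣv = 16772 − 14960 = 1812
nΣu² − (Σu)² = 5558 − 4624 = 934; nΣv² − (Σv)² = 53284 − 48400 = 4884
r = 1812 / √(934 × 4884) = 1812 / 2135.8034 ≈ 0.848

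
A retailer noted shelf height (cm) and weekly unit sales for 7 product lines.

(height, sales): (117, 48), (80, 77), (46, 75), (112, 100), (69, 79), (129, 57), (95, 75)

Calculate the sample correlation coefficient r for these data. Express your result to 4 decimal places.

n = 7, Σx = 648, Σy = 511, Σx² = 65176, Σy² = 38973, Σxy = 46355
nΣxy − ΣxΣy = 324485 − 331128 = -6643
nΣx² − (Σx)² = 456232 − 419904 = 36328; nΣy² − (Σy)² = 272811 − 261121 = 11690
r = -6643 / √(36328 × 11690) = -6643 / 20607.6277 ≈ -0.3224

-0.3224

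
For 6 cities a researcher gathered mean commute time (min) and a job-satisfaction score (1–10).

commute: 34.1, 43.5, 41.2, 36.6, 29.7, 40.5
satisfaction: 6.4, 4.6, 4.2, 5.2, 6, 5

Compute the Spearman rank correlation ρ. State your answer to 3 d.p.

Rank commute: 2, 6, 5, 3, 1, 4
Rank satisfaction: 6, 2, 1, 4, 5, 3
d = rank(commute) − rank(satisfaction): -4, 4, 4, -1, -4, 1; Σd² = 66
ρ = 1 − 6Σd² / [n(n²−1)] = 1 − 6×66 / (6×35) = 1 − 396/210 ≈ -0.886

-0.886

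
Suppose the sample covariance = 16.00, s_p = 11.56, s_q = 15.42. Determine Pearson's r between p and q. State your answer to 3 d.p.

0.090

r = Cov(p,q) / (s_p · s_q) = 16.00 / (11.56 × 15.42)
  = 16.00 / 178.2552 ≈ 0.090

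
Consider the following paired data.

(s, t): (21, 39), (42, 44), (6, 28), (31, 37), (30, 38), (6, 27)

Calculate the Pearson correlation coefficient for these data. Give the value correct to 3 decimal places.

n = 6, Σs = 136, Σt = 213, Σs² = 4138, Σt² = 7783, Σst = 5284
nΣst − ΣsΣt = 31704 − 28968 = 2736
nΣs² − (Σs)² = 24828 − 18496 = 6332; nΣt² − (Σt)² = 46698 − 45369 = 1329
r = 2736 / √(6332 × 1329) = 2736 / 2900.9012 ≈ 0.943

0.943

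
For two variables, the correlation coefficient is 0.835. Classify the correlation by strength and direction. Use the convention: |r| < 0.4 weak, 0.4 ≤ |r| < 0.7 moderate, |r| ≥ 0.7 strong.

r = 0.835 > 0 so the relationship is positive.
|r| = 0.835, which falls in the strong range.

strong positive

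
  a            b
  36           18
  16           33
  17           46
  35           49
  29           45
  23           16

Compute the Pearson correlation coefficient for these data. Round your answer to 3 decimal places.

-0.056

n = 6, Σa = 156, Σb = 207, Σa² = 4436, Σb² = 8211, Σab = 5346
nΣab − ΣaΣb = 32076 − 32292 = -216
nΣa² − (Σa)² = 26616 − 24336 = 2280; nΣb² − (Σb)² = 49266 − 42849 = 6417
r = -216 / √(2280 × 6417) = -216 / 3825.0176 ≈ -0.056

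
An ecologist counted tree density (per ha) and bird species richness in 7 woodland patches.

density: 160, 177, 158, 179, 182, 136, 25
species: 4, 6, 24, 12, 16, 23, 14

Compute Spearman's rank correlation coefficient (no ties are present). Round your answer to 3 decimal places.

-0.286

Rank density: 4, 5, 3, 6, 7, 2, 1
Rank species: 1, 2, 7, 3, 5, 6, 4
d = rank(density) − rank(species): 3, 3, -4, 3, 2, -4, -3; Σd² = 72
ρ = 1 − 6Σd² / [n(n²−1)] = 1 − 6×72 / (7×48) = 1 − 432/336 ≈ -0.286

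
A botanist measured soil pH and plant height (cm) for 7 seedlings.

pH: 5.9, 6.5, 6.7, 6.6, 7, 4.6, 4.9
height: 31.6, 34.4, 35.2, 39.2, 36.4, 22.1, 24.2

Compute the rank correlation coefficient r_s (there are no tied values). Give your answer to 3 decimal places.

Rank pH: 3, 4, 6, 5, 7, 1, 2
Rank height: 3, 4, 5, 7, 6, 1, 2
d = rank(pH) − rank(height): 0, 0, 1, -2, 1, 0, 0; Σd² = 6
ρ = 1 − 6Σd² / [n(n²−1)] = 1 − 6×6 / (7×48) = 1 − 36/336 ≈ 0.893

0.893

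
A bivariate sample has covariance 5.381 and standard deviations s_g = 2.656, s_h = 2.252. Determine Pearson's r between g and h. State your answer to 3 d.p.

r = Cov(g,h) / (s_g · s_h) = 5.381 / (2.656 × 2.252)
  = 5.381 / 5.9813 ≈ 0.900

0.900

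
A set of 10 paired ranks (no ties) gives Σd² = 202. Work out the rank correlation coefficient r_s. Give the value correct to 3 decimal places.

-0.224

ρ = 1 − 6Σd² / [n(n²−1)] = 1 − 6×202 / (10×99)
  = 1 − 1212/990 = 1 − 1.2242 ≈ -0.224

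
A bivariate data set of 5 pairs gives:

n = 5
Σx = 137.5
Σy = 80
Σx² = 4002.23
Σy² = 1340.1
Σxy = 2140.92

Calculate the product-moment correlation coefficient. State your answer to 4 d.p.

r = (nΣxy − ΣxΣy) / √[(nΣx² − (Σx)²)(nΣy² − (Σy)²)]
Numerator: 5×2140.92 − 137.5×80 = -295.4
Denominator: √[(20011.15 − 18906.25)(6700.5 − 6400)] = √[1104.9 × 300.5] = 576.2139
r = -295.4 / 576.2139 ≈ -0.5127

-0.5127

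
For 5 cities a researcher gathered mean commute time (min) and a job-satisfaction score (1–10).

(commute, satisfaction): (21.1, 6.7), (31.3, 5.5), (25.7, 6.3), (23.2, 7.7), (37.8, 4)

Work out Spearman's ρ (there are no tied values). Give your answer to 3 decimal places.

Rank commute: 1, 4, 3, 2, 5
Rank satisfaction: 4, 2, 3, 5, 1
d = rank(commute) − rank(satisfaction): -3, 2, 0, -3, 4; Σd² = 38
ρ = 1 − 6Σd² / [n(n²−1)] = 1 − 6×38 / (5×24) = 1 − 228/120 ≈ -0.900

-0.900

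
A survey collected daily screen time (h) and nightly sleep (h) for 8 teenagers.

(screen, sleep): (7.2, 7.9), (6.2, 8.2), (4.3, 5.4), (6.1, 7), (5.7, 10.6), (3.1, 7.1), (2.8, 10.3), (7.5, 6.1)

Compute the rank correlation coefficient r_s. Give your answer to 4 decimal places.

-0.2381

Rank screen: 7, 6, 3, 5, 4, 2, 1, 8
Rank sleep: 5, 6, 1, 3, 8, 4, 7, 2
d = rank(screen) − rank(sleep): 2, 0, 2, 2, -4, -2, -6, 6; Σd² = 104
ρ = 1 − 6Σd² / [n(n²−1)] = 1 − 6×104 / (8×63) = 1 − 624/504 ≈ -0.2381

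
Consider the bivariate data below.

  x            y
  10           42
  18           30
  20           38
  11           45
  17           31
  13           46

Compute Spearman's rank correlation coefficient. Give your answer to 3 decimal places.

Rank x: 1, 5, 6, 2, 4, 3
Rank y: 4, 1, 3, 5, 2, 6
d = rank(x) − rank(y): -3, 4, 3, -3, 2, -3; Σd² = 56
ρ = 1 − 6Σd² / [n(n²−1)] = 1 − 6×56 / (6×35) = 1 − 336/210 ≈ -0.600

-0.600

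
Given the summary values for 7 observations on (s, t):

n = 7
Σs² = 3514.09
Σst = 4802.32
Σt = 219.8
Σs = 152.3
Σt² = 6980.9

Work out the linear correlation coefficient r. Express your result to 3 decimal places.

r = (nΣst − ΣsΣt) / √[(nΣs² − (Σs)²)(nΣt² − (Σt)²)]
Numerator: 7×4802.32 − 152.3×219.8 = 140.7
Denominator: √[(24598.63 − 23195.29)(48866.3 − 48312.04)] = √[1403.34 × 554.26] = 881.9383
r = 140.7 / 881.9383 ≈ 0.160

0.160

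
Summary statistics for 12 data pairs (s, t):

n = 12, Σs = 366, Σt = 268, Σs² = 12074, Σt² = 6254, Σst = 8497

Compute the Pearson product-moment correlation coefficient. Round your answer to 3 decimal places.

r = (nΣst − ΣsΣt) / √[(nΣs² − (Σs)²)(nΣt² − (Σt)²)]
Numerator: 12×8497 − 366×268 = 3876
Denominator: √[(144888 − 133956)(75048 − 71824)] = √[10932 × 3224] = 5936.7304
r = 3876 / 5936.7304 ≈ 0.653

0.653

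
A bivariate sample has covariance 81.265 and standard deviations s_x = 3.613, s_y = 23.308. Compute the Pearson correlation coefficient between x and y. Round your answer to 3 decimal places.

0.965

r = Cov(x,y) / (s_x · s_y) = 81.265 / (3.613 × 23.308)
  = 81.265 / 84.2118 ≈ 0.965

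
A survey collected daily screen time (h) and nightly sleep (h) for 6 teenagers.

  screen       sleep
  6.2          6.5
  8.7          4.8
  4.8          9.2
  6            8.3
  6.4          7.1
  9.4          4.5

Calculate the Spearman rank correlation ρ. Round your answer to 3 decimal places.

Rank screen: 3, 5, 1, 2, 4, 6
Rank sleep: 3, 2, 6, 5, 4, 1
d = rank(screen) − rank(sleep): 0, 3, -5, -3, 0, 5; Σd² = 68
ρ = 1 − 6Σd² / [n(n²−1)] = 1 − 6×68 / (6×35) = 1 − 408/210 ≈ -0.943

-0.943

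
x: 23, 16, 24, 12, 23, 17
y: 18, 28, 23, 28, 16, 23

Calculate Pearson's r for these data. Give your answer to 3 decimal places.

-0.807

n = 6, Σx = 115, Σy = 136, Σx² = 2323, Σy² = 3206, Σxy = 2509
nΣxy − ΣxΣy = 15054 − 15640 = -586
nΣx² − (Σx)² = 13938 − 13225 = 713; nΣy² − (Σy)² = 19236 − 18496 = 740
r = -586 / √(713 × 740) = -586 / 726.3746 ≈ -0.807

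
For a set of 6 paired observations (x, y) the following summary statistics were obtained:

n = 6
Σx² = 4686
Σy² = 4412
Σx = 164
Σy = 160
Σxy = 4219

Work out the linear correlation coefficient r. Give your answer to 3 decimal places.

-0.898

r = (nΣxy − ΣxΣy) / √[(nΣx² − (Σx)²)(nΣy² − (Σy)²)]
Numerator: 6×4219 − 164×160 = -926
Denominator: √[(28116 − 26896)(26472 − 25600)] = √[1220 × 872] = 1031.4262
r = -926 / 1031.4262 ≈ -0.898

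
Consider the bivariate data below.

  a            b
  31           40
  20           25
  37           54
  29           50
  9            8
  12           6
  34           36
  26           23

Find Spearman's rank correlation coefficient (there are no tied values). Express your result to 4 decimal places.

0.8571

Rank a: 6, 3, 8, 5, 1, 2, 7, 4
Rank b: 6, 4, 8, 7, 2, 1, 5, 3
d = rank(a) − rank(b): 0, -1, 0, -2, -1, 1, 2, 1; Σd² = 12
ρ = 1 − 6Σd² / [n(n²−1)] = 1 − 6×12 / (8×63) = 1 − 72/504 ≈ 0.8571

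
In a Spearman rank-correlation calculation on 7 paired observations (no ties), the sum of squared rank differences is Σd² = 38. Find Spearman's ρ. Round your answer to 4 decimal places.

ρ = 1 − 6Σd² / [n(n²−1)] = 1 − 6×38 / (7×48)
  = 1 − 228/336 = 1 − 0.67857 ≈ 0.3214

0.3214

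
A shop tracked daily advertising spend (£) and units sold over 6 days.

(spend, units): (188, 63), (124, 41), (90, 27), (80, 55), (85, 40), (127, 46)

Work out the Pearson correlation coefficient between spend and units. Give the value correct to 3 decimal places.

0.601

n = 6, Σx = 694, Σy = 272, Σx² = 88574, Σy² = 13120, Σxy = 33000
nΣxy − ΣxΣy = 198000 − 188768 = 9232
nΣx² − (Σx)² = 531444 − 481636 = 49808; nΣy² − (Σy)² = 78720 − 73984 = 4736
r = 9232 / √(49808 × 4736) = 9232 / 15358.7333 ≈ 0.601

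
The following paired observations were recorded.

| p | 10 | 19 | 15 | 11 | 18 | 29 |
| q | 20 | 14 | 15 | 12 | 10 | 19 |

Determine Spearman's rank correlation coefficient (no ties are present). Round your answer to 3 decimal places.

Rank p: 1, 5, 3, 2, 4, 6
Rank q: 6, 3, 4, 2, 1, 5
d = rank(p) − rank(q): -5, 2, -1, 0, 3, 1; Σd² = 40
ρ = 1 − 6Σd² / [n(n²−1)] = 1 − 6×40 / (6×35) = 1 − 240/210 ≈ -0.143

-0.143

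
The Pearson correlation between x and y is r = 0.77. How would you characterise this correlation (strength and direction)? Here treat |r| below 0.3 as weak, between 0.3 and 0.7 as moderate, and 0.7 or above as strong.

r = 0.77 > 0 so the relationship is positive.
|r| = 0.77, which falls in the strong range.

strong positive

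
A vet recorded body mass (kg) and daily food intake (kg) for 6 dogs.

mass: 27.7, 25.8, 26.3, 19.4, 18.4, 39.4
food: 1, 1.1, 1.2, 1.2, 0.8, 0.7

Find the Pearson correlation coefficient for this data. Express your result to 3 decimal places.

n = 6, Σx = 157, Σy = 6, Σx² = 4391.9, Σy² = 6.22, Σxy = 153.22
nΣxy − ΣxΣy = 919.32 − 942 = -22.68
nΣx² − (Σx)² = 26351.4 − 24649 = 1702.4; nΣy² − (Σy)² = 37.32 − 36 = 1.32
r = -22.68 / √(1702.4 × 1.32) = -22.68 / 47.4043 ≈ -0.478

-0.478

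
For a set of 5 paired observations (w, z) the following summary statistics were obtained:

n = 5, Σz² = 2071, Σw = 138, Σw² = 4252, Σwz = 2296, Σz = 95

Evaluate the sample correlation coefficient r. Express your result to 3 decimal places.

r = (nΣwz − ΣwΣz) / √[(nΣw² − (Σw)²)(nΣz² − (Σz)²)]
Numerator: 5×2296 − 138×95 = -1630
Denominator: √[(21260 − 19044)(10355 − 9025)] = √[2216 × 1330] = 1716.7644
r = -1630 / 1716.7644 ≈ -0.949

-0.949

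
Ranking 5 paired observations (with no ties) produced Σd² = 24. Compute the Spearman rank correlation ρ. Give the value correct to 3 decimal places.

ρ = 1 − 6Σd² / [n(n²−1)] = 1 − 6×24 / (5×24)
  = 1 − 144/120 = 1 − 1.2000 ≈ -0.200

-0.200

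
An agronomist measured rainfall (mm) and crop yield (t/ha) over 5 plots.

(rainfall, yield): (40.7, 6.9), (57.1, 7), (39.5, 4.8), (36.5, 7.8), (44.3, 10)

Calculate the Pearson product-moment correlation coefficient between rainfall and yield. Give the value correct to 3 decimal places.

n = 5, Σx = 218.1, Σy = 36.5, Σx² = 9771.89, Σy² = 280.49, Σxy = 1597.83
nΣxy − ΣxΣy = 7989.15 − 7960.65 = 28.5
nΣx² − (Σx)² = 48859.45 − 47567.61 = 1291.84; nΣy² − (Σy)² = 1402.45 − 1332.25 = 70.2
r = 28.5 / √(1291.84 × 70.2) = 28.5 / 301.1431 ≈ 0.095

0.095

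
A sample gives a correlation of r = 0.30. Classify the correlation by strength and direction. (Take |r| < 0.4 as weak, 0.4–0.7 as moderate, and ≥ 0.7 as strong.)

r = 0.30 > 0 so the relationship is positive.
|r| = 0.30, which falls in the weak range.

weak positive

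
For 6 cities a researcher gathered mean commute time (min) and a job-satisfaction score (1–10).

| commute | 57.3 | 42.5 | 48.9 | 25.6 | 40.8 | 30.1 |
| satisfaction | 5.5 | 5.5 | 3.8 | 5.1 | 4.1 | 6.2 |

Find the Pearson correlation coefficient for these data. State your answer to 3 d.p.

-0.279

n = 6, Σx = 245.2, Σy = 30.2, Σx² = 10706.76, Σy² = 156.2, Σxy = 1219.18
nΣxy − ΣxΣy = 7315.08 − 7405.04 = -89.96
nΣx² − (Σx)² = 64240.56 − 60123.04 = 4117.52; nΣy² − (Σy)² = 937.2 − 912.04 = 25.16
r = -89.96 / √(4117.52 × 25.16) = -89.96 / 321.8646 ≈ -0.279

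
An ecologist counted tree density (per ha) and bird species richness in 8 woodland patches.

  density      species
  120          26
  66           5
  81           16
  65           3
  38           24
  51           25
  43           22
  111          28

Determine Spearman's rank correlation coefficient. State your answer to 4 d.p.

0.3095

Rank density: 8, 5, 6, 4, 1, 3, 2, 7
Rank species: 7, 2, 3, 1, 5, 6, 4, 8
d = rank(density) − rank(species): 1, 3, 3, 3, -4, -3, -2, -1; Σd² = 58
ρ = 1 − 6Σd² / [n(n²−1)] = 1 − 6×58 / (8×63) = 1 − 348/504 ≈ 0.3095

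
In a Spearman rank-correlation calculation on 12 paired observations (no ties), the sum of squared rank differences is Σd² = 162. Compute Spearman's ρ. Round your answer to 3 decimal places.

ρ = 1 − 6Σd² / [n(n²−1)] = 1 − 6×162 / (12×143)
  = 1 − 972/1716 = 1 − 0.5664 ≈ 0.434

0.434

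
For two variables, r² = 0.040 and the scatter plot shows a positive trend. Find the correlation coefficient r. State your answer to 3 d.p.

|r| = √0.040 = 0.200
The association is positive, so r = 0.200.

0.200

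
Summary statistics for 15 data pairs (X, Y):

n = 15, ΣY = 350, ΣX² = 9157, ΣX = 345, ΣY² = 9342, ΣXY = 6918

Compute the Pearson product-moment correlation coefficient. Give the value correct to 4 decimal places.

r = (nΣXY − ΣXΣY) / √[(nΣX² − (ΣX)²)(nΣY² − (ΣY)²)]
Numerator: 15×6918 − 345×350 = -16980
Denominator: √[(137355 − 119025)(140130 − 122500)] = √[18330 × 17630] = 17976.5931
r = -16980 / 17976.5931 ≈ -0.9446

-0.9446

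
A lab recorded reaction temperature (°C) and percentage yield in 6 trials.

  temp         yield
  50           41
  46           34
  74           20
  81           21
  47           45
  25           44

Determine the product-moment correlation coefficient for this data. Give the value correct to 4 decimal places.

n = 6, Σx = 323, Σy = 205, Σx² = 19487, Σy² = 7639, Σxy = 10010
nΣxy − ΣxΣy = 60060 − 66215 = -6155
nΣx² − (Σx)² = 116922 − 104329 = 12593; nΣy² − (Σy)² = 45834 − 42025 = 3809
r = -6155 / √(12593 × 3809) = -6155 / 6925.8023 ≈ -0.8887

-0.8887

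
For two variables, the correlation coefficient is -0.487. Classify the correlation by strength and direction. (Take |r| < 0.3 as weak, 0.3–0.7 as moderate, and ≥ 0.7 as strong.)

moderate negative

r = -0.487 < 0 so the relationship is negative.
|r| = 0.487, which falls in the moderate range.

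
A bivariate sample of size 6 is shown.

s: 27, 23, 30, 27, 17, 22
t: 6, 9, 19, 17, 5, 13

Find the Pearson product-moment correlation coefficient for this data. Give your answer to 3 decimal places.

0.671

n = 6, Σs = 146, Σt = 69, Σs² = 3660, Σt² = 961, Σst = 1769
nΣst − ΣsΣt = 10614 − 10074 = 540
nΣs² − (Σs)² = 21960 − 21316 = 644; nΣt² − (Σt)² = 5766 − 4761 = 1005
r = 540 / √(644 × 1005) = 540 / 804.4998 ≈ 0.671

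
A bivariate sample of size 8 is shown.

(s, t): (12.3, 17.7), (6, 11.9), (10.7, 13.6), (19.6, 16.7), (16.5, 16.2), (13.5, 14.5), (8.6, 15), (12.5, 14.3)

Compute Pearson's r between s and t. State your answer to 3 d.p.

n = 8, Σs = 99.7, Σt = 119.9, Σs² = 1370.65, Σt² = 1820.93, Σst = 1532.75
nΣst − ΣsΣt = 12262 − 11954.03 = 307.97
nΣs² − (Σs)² = 10965.2 − 9940.09 = 1025.11; nΣt² − (Σt)² = 14567.44 − 14376.01 = 191.43
r = 307.97 / √(1025.11 × 191.43) = 307.97 / 442.9862 ≈ 0.695

0.695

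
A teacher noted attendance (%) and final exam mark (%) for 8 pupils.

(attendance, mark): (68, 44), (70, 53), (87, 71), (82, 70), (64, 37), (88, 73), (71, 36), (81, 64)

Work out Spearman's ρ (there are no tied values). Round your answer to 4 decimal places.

Rank attendance: 2, 3, 7, 6, 1, 8, 4, 5
Rank mark: 3, 4, 7, 6, 2, 8, 1, 5
d = rank(attendance) − rank(mark): -1, -1, 0, 0, -1, 0, 3, 0; Σd² = 12
ρ = 1 − 6Σd² / [n(n²−1)] = 1 − 6×12 / (8×63) = 1 − 72/504 ≈ 0.8571

0.8571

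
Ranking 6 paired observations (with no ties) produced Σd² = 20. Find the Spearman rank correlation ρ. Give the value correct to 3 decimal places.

0.429

ρ = 1 − 6Σd² / [n(n²−1)] = 1 − 6×20 / (6×35)
  = 1 − 120/210 = 1 − 0.5714 ≈ 0.429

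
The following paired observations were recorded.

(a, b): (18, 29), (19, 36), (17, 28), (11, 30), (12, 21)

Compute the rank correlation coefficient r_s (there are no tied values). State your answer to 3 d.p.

Rank a: 4, 5, 3, 1, 2
Rank b: 3, 5, 2, 4, 1
d = rank(a) − rank(b): 1, 0, 1, -3, 1; Σd² = 12
ρ = 1 − 6Σd² / [n(n²−1)] = 1 − 6×12 / (5×24) = 1 − 72/120 ≈ 0.400

0.400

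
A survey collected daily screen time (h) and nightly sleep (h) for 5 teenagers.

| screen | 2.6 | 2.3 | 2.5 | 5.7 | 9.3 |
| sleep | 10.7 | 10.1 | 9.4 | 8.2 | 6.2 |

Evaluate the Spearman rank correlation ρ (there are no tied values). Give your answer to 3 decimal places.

Rank screen: 3, 1, 2, 4, 5
Rank sleep: 5, 4, 3, 2, 1
d = rank(screen) − rank(sleep): -2, -3, -1, 2, 4; Σd² = 34
ρ = 1 − 6Σd² / [n(n²−1)] = 1 − 6×34 / (5×24) = 1 − 204/120 ≈ -0.700

-0.700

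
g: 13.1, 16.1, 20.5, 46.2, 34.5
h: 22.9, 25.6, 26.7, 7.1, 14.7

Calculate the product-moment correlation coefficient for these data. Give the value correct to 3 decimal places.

-0.938

n = 5, Σg = 130.4, Σh = 97, Σg² = 4175.76, Σh² = 2159.16, Σgh = 2094.67
nΣgh − ΣgΣh = 10473.35 − 12648.8 = -2175.45
nΣg² − (Σg)² = 20878.8 − 17004.16 = 3874.64; nΣh² − (Σh)² = 10795.8 − 9409 = 1386.8
r = -2175.45 / √(3874.64 × 1386.8) = -2175.45 / 2318.0489 ≈ -0.938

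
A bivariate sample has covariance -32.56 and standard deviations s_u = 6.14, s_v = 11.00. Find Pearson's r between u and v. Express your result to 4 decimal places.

r = Cov(u,v) / (s_u · s_v) = -32.56 / (6.14 × 11.00)
  = -32.56 / 67.5400 ≈ -0.4821

-0.4821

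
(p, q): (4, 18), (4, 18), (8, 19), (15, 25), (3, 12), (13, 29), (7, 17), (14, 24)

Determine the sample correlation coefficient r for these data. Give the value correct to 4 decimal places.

n = 8, Σp = 68, Σq = 162, Σp² = 744, Σq² = 3484, Σpq = 1539
nΣpq − ΣpΣq = 12312 − 11016 = 1296
nΣp² − (Σp)² = 5952 − 4624 = 1328; nΣq² − (Σq)² = 27872 − 26244 = 1628
r = 1296 / √(1328 × 1628) = 1296 / 1470.3687 ≈ 0.8814

0.8814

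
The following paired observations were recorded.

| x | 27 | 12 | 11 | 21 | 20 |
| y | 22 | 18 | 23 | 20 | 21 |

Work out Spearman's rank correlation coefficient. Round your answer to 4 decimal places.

-0.1000

Rank x: 5, 2, 1, 4, 3
Rank y: 4, 1, 5, 2, 3
d = rank(x) − rank(y): 1, 1, -4, 2, 0; Σd² = 22
ρ = 1 − 6Σd² / [n(n²−1)] = 1 − 6×22 / (5×24) = 1 − 132/120 ≈ -0.1000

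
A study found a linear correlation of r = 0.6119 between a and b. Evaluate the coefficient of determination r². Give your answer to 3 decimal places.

0.374

r² = (0.6119)² = 0.374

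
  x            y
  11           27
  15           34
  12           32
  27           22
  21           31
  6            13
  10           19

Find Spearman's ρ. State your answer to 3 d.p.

0.536

Rank x: 3, 5, 4, 7, 6, 1, 2
Rank y: 4, 7, 6, 3, 5, 1, 2
d = rank(x) − rank(y): -1, -2, -2, 4, 1, 0, 0; Σd² = 26
ρ = 1 − 6Σd² / [n(n²−1)] = 1 − 6×26 / (7×48) = 1 − 156/336 ≈ 0.536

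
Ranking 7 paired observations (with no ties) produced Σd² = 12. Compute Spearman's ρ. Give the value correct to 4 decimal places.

ρ = 1 − 6Σd² / [n(n²−1)] = 1 − 6×12 / (7×48)
  = 1 − 72/336 = 1 − 0.21429 ≈ 0.7857

0.7857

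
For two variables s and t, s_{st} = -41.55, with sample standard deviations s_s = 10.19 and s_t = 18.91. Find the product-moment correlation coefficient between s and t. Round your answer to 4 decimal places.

r = Cov(s,t) / (s_s · s_t) = -41.55 / (10.19 × 18.91)
  = -41.55 / 192.6929 ≈ -0.2156

-0.2156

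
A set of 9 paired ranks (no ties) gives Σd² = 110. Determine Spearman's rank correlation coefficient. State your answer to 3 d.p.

ρ = 1 − 6Σd² / [n(n²−1)] = 1 − 6×110 / (9×80)
  = 1 − 660/720 = 1 − 0.9167 ≈ 0.083

0.083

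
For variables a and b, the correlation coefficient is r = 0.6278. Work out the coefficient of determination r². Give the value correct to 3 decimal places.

0.394

r² = (0.6278)² = 0.394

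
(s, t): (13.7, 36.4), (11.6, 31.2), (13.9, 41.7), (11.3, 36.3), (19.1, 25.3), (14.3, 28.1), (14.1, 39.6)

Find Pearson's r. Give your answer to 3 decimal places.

-0.501

n = 7, Σs = 98, Σt = 238.6, Σs² = 1411.26, Σt² = 8352.84, Σst = 3293.84
nΣst − ΣsΣt = 23056.88 − 23382.8 = -325.92
nΣs² − (Σs)² = 9878.82 − 9604 = 274.82; nΣt² − (Σt)² = 58469.88 − 56929.96 = 1539.92
r = -325.92 / √(274.82 × 1539.92) = -325.92 / 650.5389 ≈ -0.501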